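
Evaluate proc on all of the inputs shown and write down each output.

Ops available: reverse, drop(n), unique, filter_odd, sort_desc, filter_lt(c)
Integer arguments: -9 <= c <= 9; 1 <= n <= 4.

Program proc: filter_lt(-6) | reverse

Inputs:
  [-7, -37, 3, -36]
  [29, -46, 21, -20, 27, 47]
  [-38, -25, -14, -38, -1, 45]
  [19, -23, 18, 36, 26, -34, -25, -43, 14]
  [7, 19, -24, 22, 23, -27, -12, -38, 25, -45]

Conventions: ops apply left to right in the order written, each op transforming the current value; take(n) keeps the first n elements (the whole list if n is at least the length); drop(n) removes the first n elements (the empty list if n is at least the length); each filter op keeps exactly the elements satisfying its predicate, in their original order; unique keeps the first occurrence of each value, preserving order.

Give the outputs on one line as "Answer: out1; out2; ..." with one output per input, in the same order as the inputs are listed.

[-36, -37, -7]; [-20, -46]; [-38, -14, -25, -38]; [-43, -25, -34, -23]; [-45, -38, -12, -27, -24]

Execution, op by op:
  [-7, -37, 3, -36] -> [-7, -37, -36] -> [-36, -37, -7]
  [29, -46, 21, -20, 27, 47] -> [-46, -20] -> [-20, -46]
  [-38, -25, -14, -38, -1, 45] -> [-38, -25, -14, -38] -> [-38, -14, -25, -38]
  [19, -23, 18, 36, 26, -34, -25, -43, 14] -> [-23, -34, -25, -43] -> [-43, -25, -34, -23]
  [7, 19, -24, 22, 23, -27, -12, -38, 25, -45] -> [-24, -27, -12, -38, -45] -> [-45, -38, -12, -27, -24]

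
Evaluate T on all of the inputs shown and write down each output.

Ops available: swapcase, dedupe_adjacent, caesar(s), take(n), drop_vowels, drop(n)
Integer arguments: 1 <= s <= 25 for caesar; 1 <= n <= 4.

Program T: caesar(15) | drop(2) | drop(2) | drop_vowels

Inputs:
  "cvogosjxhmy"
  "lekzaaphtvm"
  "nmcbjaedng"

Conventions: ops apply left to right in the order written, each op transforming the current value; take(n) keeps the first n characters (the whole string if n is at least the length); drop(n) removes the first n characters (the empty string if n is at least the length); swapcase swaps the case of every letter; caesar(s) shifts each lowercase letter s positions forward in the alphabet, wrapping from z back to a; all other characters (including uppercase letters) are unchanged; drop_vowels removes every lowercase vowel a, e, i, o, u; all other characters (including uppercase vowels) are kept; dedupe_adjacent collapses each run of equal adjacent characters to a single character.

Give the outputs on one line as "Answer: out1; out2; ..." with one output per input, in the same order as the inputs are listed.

"dhymwbn"; "ppwkb"; "yptscv"

Execution, op by op:
  "cvogosjxhmy" -> "rkdvdhymwbn" -> "dvdhymwbn" -> "dhymwbn" -> "dhymwbn"
  "lekzaaphtvm" -> "atzoppewikb" -> "zoppewikb" -> "ppewikb" -> "ppwkb"
  "nmcbjaedng" -> "cbrqyptscv" -> "rqyptscv" -> "yptscv" -> "yptscv"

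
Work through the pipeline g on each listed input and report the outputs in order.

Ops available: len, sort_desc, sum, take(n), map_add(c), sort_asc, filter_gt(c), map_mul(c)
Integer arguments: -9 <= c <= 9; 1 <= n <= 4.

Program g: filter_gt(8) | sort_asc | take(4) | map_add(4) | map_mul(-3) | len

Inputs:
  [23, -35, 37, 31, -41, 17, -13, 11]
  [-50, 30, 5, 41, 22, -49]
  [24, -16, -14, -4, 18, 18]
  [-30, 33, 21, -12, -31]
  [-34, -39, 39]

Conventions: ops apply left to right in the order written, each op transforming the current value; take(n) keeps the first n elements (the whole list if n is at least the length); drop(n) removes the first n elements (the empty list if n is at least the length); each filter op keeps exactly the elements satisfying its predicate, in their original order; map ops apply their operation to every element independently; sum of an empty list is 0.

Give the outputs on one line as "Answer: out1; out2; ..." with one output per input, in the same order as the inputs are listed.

4; 3; 3; 2; 1

Execution, op by op:
  [23, -35, 37, 31, -41, 17, -13, 11] -> [23, 37, 31, 17, 11] -> [11, 17, 23, 31, 37] -> [11, 17, 23, 31] -> [15, 21, 27, 35] -> [-45, -63, -81, -105] -> 4
  [-50, 30, 5, 41, 22, -49] -> [30, 41, 22] -> [22, 30, 41] -> [22, 30, 41] -> [26, 34, 45] -> [-78, -102, -135] -> 3
  [24, -16, -14, -4, 18, 18] -> [24, 18, 18] -> [18, 18, 24] -> [18, 18, 24] -> [22, 22, 28] -> [-66, -66, -84] -> 3
  [-30, 33, 21, -12, -31] -> [33, 21] -> [21, 33] -> [21, 33] -> [25, 37] -> [-75, -111] -> 2
  [-34, -39, 39] -> [39] -> [39] -> [39] -> [43] -> [-129] -> 1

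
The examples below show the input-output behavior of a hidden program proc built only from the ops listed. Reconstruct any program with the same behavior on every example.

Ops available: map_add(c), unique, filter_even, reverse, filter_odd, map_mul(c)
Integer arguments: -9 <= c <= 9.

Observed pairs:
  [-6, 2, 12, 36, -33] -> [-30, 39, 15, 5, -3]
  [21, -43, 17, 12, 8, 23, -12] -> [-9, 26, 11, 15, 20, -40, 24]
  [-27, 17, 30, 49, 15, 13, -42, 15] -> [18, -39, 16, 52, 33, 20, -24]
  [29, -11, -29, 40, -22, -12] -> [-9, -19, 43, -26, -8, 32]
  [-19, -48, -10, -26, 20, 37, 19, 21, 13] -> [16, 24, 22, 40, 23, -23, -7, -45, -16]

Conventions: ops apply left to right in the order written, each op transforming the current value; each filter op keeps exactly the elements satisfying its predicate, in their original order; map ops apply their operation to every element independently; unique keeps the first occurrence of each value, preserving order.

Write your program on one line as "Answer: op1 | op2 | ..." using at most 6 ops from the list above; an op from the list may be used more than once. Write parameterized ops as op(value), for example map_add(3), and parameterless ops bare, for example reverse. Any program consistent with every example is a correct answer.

reverse | map_add(1) | map_add(8) | map_add(1) | map_add(-7) | unique

Check, running the answer program on each example:
  [-6, 2, 12, 36, -33] -> [-33, 36, 12, 2, -6] -> [-32, 37, 13, 3, -5] -> [-24, 45, 21, 11, 3] -> [-23, 46, 22, 12, 4] -> [-30, 39, 15, 5, -3] -> [-30, 39, 15, 5, -3]
  [21, -43, 17, 12, 8, 23, -12] -> [-12, 23, 8, 12, 17, -43, 21] -> [-11, 24, 9, 13, 18, -42, 22] -> [-3, 32, 17, 21, 26, -34, 30] -> [-2, 33, 18, 22, 27, -33, 31] -> [-9, 26, 11, 15, 20, -40, 24] -> [-9, 26, 11, 15, 20, -40, 24]
  [-27, 17, 30, 49, 15, 13, -42, 15] -> [15, -42, 13, 15, 49, 30, 17, -27] -> [16, -41, 14, 16, 50, 31, 18, -26] -> [24, -33, 22, 24, 58, 39, 26, -18] -> [25, -32, 23, 25, 59, 40, 27, -17] -> [18, -39, 16, 18, 52, 33, 20, -24] -> [18, -39, 16, 52, 33, 20, -24]
  [29, -11, -29, 40, -22, -12] -> [-12, -22, 40, -29, -11, 29] -> [-11, -21, 41, -28, -10, 30] -> [-3, -13, 49, -20, -2, 38] -> [-2, -12, 50, -19, -1, 39] -> [-9, -19, 43, -26, -8, 32] -> [-9, -19, 43, -26, -8, 32]
  [-19, -48, -10, -26, 20, 37, 19, 21, 13] -> [13, 21, 19, 37, 20, -26, -10, -48, -19] -> [14, 22, 20, 38, 21, -25, -9, -47, -18] -> [22, 30, 28, 46, 29, -17, -1, -39, -10] -> [23, 31, 29, 47, 30, -16, 0, -38, -9] -> [16, 24, 22, 40, 23, -23, -7, -45, -16] -> [16, 24, 22, 40, 23, -23, -7, -45, -16]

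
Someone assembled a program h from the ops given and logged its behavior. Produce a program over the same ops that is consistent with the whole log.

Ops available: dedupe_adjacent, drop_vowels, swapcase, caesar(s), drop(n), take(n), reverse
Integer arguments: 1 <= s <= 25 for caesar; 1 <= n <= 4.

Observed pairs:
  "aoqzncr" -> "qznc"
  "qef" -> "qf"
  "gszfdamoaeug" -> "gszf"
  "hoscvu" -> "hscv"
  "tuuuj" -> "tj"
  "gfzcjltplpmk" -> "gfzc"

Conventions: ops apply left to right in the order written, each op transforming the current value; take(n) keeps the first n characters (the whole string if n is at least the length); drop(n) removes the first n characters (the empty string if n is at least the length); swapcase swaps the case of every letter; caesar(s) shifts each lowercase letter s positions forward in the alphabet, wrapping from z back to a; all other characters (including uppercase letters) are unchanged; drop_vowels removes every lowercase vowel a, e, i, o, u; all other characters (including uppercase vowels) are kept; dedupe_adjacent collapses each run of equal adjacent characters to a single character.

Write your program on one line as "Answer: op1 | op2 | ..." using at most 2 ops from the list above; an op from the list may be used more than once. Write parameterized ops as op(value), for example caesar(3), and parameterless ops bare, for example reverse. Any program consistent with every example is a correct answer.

drop_vowels | take(4)

Check, running the answer program on each example:
  "aoqzncr" -> "qzncr" -> "qznc"
  "qef" -> "qf" -> "qf"
  "gszfdamoaeug" -> "gszfdmg" -> "gszf"
  "hoscvu" -> "hscv" -> "hscv"
  "tuuuj" -> "tj" -> "tj"
  "gfzcjltplpmk" -> "gfzcjltplpmk" -> "gfzc"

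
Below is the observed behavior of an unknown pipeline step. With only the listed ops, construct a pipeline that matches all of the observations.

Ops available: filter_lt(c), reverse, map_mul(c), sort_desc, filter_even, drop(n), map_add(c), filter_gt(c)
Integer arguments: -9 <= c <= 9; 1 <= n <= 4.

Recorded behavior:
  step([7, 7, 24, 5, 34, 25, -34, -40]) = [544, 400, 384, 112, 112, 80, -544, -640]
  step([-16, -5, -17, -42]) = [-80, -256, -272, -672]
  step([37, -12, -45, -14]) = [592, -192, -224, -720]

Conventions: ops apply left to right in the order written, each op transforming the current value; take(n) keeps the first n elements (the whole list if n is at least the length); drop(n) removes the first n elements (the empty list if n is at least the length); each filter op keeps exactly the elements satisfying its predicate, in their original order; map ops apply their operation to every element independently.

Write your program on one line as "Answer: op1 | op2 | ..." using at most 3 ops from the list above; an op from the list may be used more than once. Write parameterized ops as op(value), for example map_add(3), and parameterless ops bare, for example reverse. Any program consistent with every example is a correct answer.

map_mul(-8) | map_mul(-2) | sort_desc

Check, running the answer program on each example:
  [7, 7, 24, 5, 34, 25, -34, -40] -> [-56, -56, -192, -40, -272, -200, 272, 320] -> [112, 112, 384, 80, 544, 400, -544, -640] -> [544, 400, 384, 112, 112, 80, -544, -640]
  [-16, -5, -17, -42] -> [128, 40, 136, 336] -> [-256, -80, -272, -672] -> [-80, -256, -272, -672]
  [37, -12, -45, -14] -> [-296, 96, 360, 112] -> [592, -192, -720, -224] -> [592, -192, -224, -720]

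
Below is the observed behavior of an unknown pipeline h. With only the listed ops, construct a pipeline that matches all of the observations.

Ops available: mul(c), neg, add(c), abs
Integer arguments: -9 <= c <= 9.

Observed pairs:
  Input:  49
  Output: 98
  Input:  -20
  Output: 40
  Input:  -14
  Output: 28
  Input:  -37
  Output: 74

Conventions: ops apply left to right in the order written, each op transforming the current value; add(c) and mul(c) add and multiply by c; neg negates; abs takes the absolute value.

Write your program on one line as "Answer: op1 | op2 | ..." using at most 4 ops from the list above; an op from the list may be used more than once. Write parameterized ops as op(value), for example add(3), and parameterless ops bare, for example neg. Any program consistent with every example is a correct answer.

abs | mul(-2) | neg

Check, running the answer program on each example:
  49 -> 49 -> -98 -> 98
  -20 -> 20 -> -40 -> 40
  -14 -> 14 -> -28 -> 28
  -37 -> 37 -> -74 -> 74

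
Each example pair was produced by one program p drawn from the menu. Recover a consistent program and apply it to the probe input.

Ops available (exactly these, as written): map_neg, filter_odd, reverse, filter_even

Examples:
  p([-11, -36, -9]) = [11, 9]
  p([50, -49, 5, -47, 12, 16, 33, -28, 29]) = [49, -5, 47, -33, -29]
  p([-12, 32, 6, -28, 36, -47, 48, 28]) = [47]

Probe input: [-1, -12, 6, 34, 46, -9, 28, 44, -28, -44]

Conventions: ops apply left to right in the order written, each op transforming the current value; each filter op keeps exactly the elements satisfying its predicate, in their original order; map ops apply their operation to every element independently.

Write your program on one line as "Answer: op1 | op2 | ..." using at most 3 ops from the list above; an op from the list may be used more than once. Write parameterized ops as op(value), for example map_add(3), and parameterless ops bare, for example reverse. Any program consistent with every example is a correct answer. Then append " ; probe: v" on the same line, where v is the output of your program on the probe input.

filter_odd | map_neg ; probe: [1, 9]

Check, running the answer program on each example:
  [-11, -36, -9] -> [-11, -9] -> [11, 9]
  [50, -49, 5, -47, 12, 16, 33, -28, 29] -> [-49, 5, -47, 33, 29] -> [49, -5, 47, -33, -29]
  [-12, 32, 6, -28, 36, -47, 48, 28] -> [-47] -> [47]
  probe: [-1, -12, 6, 34, 46, -9, 28, 44, -28, -44] -> [-1, -9] -> [1, 9]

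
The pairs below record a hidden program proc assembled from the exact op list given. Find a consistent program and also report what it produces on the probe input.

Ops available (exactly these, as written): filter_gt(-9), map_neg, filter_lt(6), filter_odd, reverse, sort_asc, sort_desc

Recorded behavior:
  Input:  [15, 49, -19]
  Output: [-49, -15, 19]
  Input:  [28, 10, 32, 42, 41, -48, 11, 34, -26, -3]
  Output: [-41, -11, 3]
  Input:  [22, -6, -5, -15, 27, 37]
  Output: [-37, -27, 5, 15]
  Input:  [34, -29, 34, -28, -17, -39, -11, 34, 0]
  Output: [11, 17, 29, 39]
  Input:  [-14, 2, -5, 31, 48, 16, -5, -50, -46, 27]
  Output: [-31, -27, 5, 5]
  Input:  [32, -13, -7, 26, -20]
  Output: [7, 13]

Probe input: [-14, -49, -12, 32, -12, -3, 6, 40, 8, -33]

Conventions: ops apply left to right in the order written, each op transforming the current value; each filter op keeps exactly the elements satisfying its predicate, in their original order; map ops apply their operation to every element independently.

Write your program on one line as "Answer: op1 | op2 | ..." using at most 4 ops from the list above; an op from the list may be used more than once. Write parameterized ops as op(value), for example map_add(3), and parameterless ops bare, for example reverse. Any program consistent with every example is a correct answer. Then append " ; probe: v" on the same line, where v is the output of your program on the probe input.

filter_odd | sort_desc | map_neg ; probe: [3, 33, 49]

Check, running the answer program on each example:
  [15, 49, -19] -> [15, 49, -19] -> [49, 15, -19] -> [-49, -15, 19]
  [28, 10, 32, 42, 41, -48, 11, 34, -26, -3] -> [41, 11, -3] -> [41, 11, -3] -> [-41, -11, 3]
  [22, -6, -5, -15, 27, 37] -> [-5, -15, 27, 37] -> [37, 27, -5, -15] -> [-37, -27, 5, 15]
  [34, -29, 34, -28, -17, -39, -11, 34, 0] -> [-29, -17, -39, -11] -> [-11, -17, -29, -39] -> [11, 17, 29, 39]
  [-14, 2, -5, 31, 48, 16, -5, -50, -46, 27] -> [-5, 31, -5, 27] -> [31, 27, -5, -5] -> [-31, -27, 5, 5]
  [32, -13, -7, 26, -20] -> [-13, -7] -> [-7, -13] -> [7, 13]
  probe: [-14, -49, -12, 32, -12, -3, 6, 40, 8, -33] -> [-49, -3, -33] -> [-3, -33, -49] -> [3, 33, 49]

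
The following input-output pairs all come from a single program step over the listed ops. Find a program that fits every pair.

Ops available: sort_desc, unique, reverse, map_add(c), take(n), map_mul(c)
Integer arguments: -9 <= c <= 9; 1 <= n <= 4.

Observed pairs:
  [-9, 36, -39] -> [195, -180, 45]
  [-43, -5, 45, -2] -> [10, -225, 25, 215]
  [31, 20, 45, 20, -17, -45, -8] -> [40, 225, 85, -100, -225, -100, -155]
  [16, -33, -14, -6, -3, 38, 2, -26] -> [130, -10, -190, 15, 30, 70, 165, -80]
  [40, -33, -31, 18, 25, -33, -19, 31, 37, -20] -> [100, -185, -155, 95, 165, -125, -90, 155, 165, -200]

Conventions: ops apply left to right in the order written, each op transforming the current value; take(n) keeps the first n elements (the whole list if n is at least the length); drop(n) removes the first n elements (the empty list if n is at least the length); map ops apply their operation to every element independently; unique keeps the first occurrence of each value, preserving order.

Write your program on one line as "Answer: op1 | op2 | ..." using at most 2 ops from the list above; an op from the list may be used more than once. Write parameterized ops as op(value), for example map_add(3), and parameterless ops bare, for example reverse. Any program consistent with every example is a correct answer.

map_mul(-5) | reverse

Check, running the answer program on each example:
  [-9, 36, -39] -> [45, -180, 195] -> [195, -180, 45]
  [-43, -5, 45, -2] -> [215, 25, -225, 10] -> [10, -225, 25, 215]
  [31, 20, 45, 20, -17, -45, -8] -> [-155, -100, -225, -100, 85, 225, 40] -> [40, 225, 85, -100, -225, -100, -155]
  [16, -33, -14, -6, -3, 38, 2, -26] -> [-80, 165, 70, 30, 15, -190, -10, 130] -> [130, -10, -190, 15, 30, 70, 165, -80]
  [40, -33, -31, 18, 25, -33, -19, 31, 37, -20] -> [-200, 165, 155, -90, -125, 165, 95, -155, -185, 100] -> [100, -185, -155, 95, 165, -125, -90, 155, 165, -200]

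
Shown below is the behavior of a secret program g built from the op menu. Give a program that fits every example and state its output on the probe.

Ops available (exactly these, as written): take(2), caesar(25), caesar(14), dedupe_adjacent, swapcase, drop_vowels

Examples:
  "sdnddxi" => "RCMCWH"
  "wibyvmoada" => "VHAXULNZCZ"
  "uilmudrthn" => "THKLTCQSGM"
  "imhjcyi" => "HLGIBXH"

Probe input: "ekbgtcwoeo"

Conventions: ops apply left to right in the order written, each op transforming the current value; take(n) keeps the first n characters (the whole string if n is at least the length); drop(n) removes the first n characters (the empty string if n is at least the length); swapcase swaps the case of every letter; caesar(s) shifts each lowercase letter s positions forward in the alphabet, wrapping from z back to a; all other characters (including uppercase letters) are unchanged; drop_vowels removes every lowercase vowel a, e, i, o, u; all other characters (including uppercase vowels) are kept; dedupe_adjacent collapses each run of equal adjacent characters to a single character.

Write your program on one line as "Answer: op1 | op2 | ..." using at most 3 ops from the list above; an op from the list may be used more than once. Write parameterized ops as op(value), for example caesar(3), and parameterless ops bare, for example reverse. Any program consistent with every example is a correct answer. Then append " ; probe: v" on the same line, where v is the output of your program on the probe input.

dedupe_adjacent | caesar(25) | swapcase ; probe: "DJAFSBVNDN"

Check, running the answer program on each example:
  "sdnddxi" -> "sdndxi" -> "rcmcwh" -> "RCMCWH"
  "wibyvmoada" -> "wibyvmoada" -> "vhaxulnzcz" -> "VHAXULNZCZ"
  "uilmudrthn" -> "uilmudrthn" -> "thkltcqsgm" -> "THKLTCQSGM"
  "imhjcyi" -> "imhjcyi" -> "hlgibxh" -> "HLGIBXH"
  probe: "ekbgtcwoeo" -> "ekbgtcwoeo" -> "djafsbvndn" -> "DJAFSBVNDN"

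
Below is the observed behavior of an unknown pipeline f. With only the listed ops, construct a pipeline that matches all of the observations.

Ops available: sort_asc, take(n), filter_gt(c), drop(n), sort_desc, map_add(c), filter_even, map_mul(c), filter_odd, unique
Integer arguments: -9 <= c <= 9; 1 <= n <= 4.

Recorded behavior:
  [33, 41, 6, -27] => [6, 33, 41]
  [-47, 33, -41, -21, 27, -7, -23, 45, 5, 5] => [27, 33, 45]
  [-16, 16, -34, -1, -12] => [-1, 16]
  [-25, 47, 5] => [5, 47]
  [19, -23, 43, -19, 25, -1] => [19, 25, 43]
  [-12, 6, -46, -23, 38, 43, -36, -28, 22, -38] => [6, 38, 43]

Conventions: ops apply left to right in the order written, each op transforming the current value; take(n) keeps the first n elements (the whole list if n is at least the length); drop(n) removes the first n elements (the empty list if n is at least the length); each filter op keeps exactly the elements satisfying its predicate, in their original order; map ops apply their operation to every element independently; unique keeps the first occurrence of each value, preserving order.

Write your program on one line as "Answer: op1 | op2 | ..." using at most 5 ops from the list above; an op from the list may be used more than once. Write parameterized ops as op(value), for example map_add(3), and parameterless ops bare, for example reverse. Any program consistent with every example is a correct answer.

unique | filter_gt(-5) | take(3) | sort_asc

Check, running the answer program on each example:
  [33, 41, 6, -27] -> [33, 41, 6, -27] -> [33, 41, 6] -> [33, 41, 6] -> [6, 33, 41]
  [-47, 33, -41, -21, 27, -7, -23, 45, 5, 5] -> [-47, 33, -41, -21, 27, -7, -23, 45, 5] -> [33, 27, 45, 5] -> [33, 27, 45] -> [27, 33, 45]
  [-16, 16, -34, -1, -12] -> [-16, 16, -34, -1, -12] -> [16, -1] -> [16, -1] -> [-1, 16]
  [-25, 47, 5] -> [-25, 47, 5] -> [47, 5] -> [47, 5] -> [5, 47]
  [19, -23, 43, -19, 25, -1] -> [19, -23, 43, -19, 25, -1] -> [19, 43, 25, -1] -> [19, 43, 25] -> [19, 25, 43]
  [-12, 6, -46, -23, 38, 43, -36, -28, 22, -38] -> [-12, 6, -46, -23, 38, 43, -36, -28, 22, -38] -> [6, 38, 43, 22] -> [6, 38, 43] -> [6, 38, 43]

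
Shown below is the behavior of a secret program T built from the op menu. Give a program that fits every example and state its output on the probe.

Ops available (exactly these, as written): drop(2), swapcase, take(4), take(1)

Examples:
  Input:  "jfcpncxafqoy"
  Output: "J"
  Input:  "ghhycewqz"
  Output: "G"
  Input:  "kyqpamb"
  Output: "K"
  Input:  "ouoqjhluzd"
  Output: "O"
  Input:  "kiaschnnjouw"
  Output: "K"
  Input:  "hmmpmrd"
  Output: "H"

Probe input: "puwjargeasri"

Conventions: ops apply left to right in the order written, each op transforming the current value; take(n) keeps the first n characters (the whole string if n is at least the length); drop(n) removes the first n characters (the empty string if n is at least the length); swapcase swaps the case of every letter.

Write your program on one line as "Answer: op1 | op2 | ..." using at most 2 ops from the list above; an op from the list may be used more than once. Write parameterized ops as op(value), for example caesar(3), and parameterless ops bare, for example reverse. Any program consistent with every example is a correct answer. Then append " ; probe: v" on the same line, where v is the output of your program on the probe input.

swapcase | take(1) ; probe: "P"

Check, running the answer program on each example:
  "jfcpncxafqoy" -> "JFCPNCXAFQOY" -> "J"
  "ghhycewqz" -> "GHHYCEWQZ" -> "G"
  "kyqpamb" -> "KYQPAMB" -> "K"
  "ouoqjhluzd" -> "OUOQJHLUZD" -> "O"
  "kiaschnnjouw" -> "KIASCHNNJOUW" -> "K"
  "hmmpmrd" -> "HMMPMRD" -> "H"
  probe: "puwjargeasri" -> "PUWJARGEASRI" -> "P"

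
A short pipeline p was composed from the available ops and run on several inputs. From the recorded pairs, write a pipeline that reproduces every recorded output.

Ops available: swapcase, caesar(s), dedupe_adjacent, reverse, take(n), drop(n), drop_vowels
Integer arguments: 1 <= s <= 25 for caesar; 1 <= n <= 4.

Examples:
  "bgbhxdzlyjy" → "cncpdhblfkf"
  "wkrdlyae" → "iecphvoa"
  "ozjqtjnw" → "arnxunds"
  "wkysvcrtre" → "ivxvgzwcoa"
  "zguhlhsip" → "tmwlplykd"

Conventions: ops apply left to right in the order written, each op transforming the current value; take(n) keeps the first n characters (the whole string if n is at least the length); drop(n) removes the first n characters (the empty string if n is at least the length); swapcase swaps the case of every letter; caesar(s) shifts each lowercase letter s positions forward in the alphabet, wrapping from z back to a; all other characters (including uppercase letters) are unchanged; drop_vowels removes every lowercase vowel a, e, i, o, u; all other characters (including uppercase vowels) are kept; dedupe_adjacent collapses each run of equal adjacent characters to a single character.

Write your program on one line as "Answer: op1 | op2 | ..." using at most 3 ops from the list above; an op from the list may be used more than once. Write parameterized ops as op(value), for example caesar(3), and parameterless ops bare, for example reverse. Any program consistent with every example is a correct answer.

caesar(4) | reverse

Check, running the answer program on each example:
  "bgbhxdzlyjy" -> "fkflbhdpcnc" -> "cncpdhblfkf"
  "wkrdlyae" -> "aovhpcei" -> "iecphvoa"
  "ozjqtjnw" -> "sdnuxnra" -> "arnxunds"
  "wkysvcrtre" -> "aocwzgvxvi" -> "ivxvgzwcoa"
  "zguhlhsip" -> "dkylplwmt" -> "tmwlplykd"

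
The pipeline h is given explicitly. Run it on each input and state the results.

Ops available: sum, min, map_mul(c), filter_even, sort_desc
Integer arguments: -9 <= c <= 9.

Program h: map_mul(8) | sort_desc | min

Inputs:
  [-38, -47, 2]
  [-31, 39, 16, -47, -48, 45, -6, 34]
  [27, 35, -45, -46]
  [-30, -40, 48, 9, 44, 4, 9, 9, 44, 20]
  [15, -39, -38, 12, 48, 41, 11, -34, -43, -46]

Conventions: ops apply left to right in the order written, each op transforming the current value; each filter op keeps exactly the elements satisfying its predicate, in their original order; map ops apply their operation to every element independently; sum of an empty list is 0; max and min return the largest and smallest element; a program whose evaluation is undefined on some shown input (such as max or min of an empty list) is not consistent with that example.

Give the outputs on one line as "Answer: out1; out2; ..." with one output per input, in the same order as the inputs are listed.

Execution, op by op:
  [-38, -47, 2] -> [-304, -376, 16] -> [16, -304, -376] -> -376
  [-31, 39, 16, -47, -48, 45, -6, 34] -> [-248, 312, 128, -376, -384, 360, -48, 272] -> [360, 312, 272, 128, -48, -248, -376, -384] -> -384
  [27, 35, -45, -46] -> [216, 280, -360, -368] -> [280, 216, -360, -368] -> -368
  [-30, -40, 48, 9, 44, 4, 9, 9, 44, 20] -> [-240, -320, 384, 72, 352, 32, 72, 72, 352, 160] -> [384, 352, 352, 160, 72, 72, 72, 32, -240, -320] -> -320
  [15, -39, -38, 12, 48, 41, 11, -34, -43, -46] -> [120, -312, -304, 96, 384, 328, 88, -272, -344, -368] -> [384, 328, 120, 96, 88, -272, -304, -312, -344, -368] -> -368

-376; -384; -368; -320; -368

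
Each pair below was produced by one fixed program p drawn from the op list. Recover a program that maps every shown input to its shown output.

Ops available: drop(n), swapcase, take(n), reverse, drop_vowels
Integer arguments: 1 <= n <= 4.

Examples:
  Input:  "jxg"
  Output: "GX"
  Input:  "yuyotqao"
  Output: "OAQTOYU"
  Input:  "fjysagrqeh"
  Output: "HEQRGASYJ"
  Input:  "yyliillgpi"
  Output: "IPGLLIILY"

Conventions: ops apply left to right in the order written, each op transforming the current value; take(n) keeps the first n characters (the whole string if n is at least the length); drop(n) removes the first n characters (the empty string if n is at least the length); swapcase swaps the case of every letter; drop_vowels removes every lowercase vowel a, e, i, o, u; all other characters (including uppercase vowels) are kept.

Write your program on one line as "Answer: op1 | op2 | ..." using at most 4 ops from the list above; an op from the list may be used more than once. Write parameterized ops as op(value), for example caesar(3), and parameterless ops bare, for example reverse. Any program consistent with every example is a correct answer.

drop(1) | reverse | swapcase

Check, running the answer program on each example:
  "jxg" -> "xg" -> "gx" -> "GX"
  "yuyotqao" -> "uyotqao" -> "oaqtoyu" -> "OAQTOYU"
  "fjysagrqeh" -> "jysagrqeh" -> "heqrgasyj" -> "HEQRGASYJ"
  "yyliillgpi" -> "yliillgpi" -> "ipglliily" -> "IPGLLIILY"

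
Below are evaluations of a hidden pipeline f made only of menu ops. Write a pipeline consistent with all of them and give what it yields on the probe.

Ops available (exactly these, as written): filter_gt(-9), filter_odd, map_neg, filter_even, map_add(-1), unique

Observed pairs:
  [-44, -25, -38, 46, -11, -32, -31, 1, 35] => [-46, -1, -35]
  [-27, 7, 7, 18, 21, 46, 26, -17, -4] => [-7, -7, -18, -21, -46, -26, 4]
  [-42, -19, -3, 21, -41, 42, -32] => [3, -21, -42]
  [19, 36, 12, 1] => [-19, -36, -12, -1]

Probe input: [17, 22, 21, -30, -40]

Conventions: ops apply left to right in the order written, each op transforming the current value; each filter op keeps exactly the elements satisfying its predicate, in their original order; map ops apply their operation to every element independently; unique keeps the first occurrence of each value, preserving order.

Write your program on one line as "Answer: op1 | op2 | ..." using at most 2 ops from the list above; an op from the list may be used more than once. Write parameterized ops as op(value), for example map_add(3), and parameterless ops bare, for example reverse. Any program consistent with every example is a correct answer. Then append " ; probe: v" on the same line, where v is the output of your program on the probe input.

filter_gt(-9) | map_neg ; probe: [-17, -22, -21]

Check, running the answer program on each example:
  [-44, -25, -38, 46, -11, -32, -31, 1, 35] -> [46, 1, 35] -> [-46, -1, -35]
  [-27, 7, 7, 18, 21, 46, 26, -17, -4] -> [7, 7, 18, 21, 46, 26, -4] -> [-7, -7, -18, -21, -46, -26, 4]
  [-42, -19, -3, 21, -41, 42, -32] -> [-3, 21, 42] -> [3, -21, -42]
  [19, 36, 12, 1] -> [19, 36, 12, 1] -> [-19, -36, -12, -1]
  probe: [17, 22, 21, -30, -40] -> [17, 22, 21] -> [-17, -22, -21]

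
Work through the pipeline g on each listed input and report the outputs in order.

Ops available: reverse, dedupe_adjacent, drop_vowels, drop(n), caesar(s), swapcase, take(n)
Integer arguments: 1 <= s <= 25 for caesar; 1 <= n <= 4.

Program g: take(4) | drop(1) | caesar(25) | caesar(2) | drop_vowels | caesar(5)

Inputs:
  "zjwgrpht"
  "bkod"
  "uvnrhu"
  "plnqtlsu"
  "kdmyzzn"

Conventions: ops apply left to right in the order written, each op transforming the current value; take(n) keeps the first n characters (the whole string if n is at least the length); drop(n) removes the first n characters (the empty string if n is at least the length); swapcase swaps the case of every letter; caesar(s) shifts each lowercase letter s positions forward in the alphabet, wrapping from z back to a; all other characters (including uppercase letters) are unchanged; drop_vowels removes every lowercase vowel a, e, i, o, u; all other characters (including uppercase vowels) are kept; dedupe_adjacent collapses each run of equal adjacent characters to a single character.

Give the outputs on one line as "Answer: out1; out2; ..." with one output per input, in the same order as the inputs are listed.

Execution, op by op:
  "zjwgrpht" -> "zjwg" -> "jwg" -> "ivf" -> "kxh" -> "kxh" -> "pcm"
  "bkod" -> "bkod" -> "kod" -> "jnc" -> "lpe" -> "lp" -> "qu"
  "uvnrhu" -> "uvnr" -> "vnr" -> "umq" -> "wos" -> "ws" -> "bx"
  "plnqtlsu" -> "plnq" -> "lnq" -> "kmp" -> "mor" -> "mr" -> "rw"
  "kdmyzzn" -> "kdmy" -> "dmy" -> "clx" -> "enz" -> "nz" -> "se"

"pcm"; "qu"; "bx"; "rw"; "se"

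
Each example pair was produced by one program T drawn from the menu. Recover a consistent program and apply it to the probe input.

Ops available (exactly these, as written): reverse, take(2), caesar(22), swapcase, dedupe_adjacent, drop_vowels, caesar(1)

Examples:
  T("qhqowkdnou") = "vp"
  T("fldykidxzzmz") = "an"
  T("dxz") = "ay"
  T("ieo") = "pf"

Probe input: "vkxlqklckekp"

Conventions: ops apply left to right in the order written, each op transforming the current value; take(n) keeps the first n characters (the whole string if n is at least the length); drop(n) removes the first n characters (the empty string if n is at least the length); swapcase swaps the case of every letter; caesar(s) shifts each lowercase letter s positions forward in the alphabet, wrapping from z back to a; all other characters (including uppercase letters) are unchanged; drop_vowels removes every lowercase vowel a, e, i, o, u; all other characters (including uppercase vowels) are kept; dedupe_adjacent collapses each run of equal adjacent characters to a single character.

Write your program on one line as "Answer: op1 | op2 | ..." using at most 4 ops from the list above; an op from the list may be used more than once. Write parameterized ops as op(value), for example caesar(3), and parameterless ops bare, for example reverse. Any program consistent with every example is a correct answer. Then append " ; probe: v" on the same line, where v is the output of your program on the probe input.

reverse | take(2) | caesar(1) ; probe: "ql"

Check, running the answer program on each example:
  "qhqowkdnou" -> "uondkwoqhq" -> "uo" -> "vp"
  "fldykidxzzmz" -> "zmzzxdikydlf" -> "zm" -> "an"
  "dxz" -> "zxd" -> "zx" -> "ay"
  "ieo" -> "oei" -> "oe" -> "pf"
  probe: "vkxlqklckekp" -> "pkekclkqlxkv" -> "pk" -> "ql"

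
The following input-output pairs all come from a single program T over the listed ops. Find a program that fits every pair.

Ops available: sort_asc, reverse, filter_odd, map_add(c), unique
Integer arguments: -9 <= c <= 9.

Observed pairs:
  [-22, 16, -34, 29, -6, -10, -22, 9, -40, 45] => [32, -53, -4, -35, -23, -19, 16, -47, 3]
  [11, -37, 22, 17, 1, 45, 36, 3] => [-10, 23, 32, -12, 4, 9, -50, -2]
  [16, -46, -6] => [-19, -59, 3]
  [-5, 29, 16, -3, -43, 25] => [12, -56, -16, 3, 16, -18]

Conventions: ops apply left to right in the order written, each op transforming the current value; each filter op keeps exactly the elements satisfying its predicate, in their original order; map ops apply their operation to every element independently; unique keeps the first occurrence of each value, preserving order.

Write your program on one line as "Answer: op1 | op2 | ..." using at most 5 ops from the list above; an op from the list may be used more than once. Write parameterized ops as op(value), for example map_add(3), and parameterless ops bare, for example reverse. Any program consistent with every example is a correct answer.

map_add(-6) | reverse | map_add(-7) | unique

Check, running the answer program on each example:
  [-22, 16, -34, 29, -6, -10, -22, 9, -40, 45] -> [-28, 10, -40, 23, -12, -16, -28, 3, -46, 39] -> [39, -46, 3, -28, -16, -12, 23, -40, 10, -28] -> [32, -53, -4, -35, -23, -19, 16, -47, 3, -35] -> [32, -53, -4, -35, -23, -19, 16, -47, 3]
  [11, -37, 22, 17, 1, 45, 36, 3] -> [5, -43, 16, 11, -5, 39, 30, -3] -> [-3, 30, 39, -5, 11, 16, -43, 5] -> [-10, 23, 32, -12, 4, 9, -50, -2] -> [-10, 23, 32, -12, 4, 9, -50, -2]
  [16, -46, -6] -> [10, -52, -12] -> [-12, -52, 10] -> [-19, -59, 3] -> [-19, -59, 3]
  [-5, 29, 16, -3, -43, 25] -> [-11, 23, 10, -9, -49, 19] -> [19, -49, -9, 10, 23, -11] -> [12, -56, -16, 3, 16, -18] -> [12, -56, -16, 3, 16, -18]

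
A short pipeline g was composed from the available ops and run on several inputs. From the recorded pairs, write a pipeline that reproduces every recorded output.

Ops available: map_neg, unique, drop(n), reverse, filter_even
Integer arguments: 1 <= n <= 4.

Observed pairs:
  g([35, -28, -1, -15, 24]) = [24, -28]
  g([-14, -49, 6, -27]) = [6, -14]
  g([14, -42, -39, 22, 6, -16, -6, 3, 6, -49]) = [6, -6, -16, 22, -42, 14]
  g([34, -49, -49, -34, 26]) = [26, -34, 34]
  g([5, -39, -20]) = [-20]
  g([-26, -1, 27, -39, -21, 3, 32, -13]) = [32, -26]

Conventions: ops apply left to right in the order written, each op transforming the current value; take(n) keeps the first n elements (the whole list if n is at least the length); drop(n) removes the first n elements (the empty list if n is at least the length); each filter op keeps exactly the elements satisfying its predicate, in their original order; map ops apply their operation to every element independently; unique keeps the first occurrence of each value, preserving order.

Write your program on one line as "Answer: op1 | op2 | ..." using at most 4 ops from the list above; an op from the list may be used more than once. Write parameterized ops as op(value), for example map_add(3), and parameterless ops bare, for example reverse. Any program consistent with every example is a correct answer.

reverse | unique | filter_even

Check, running the answer program on each example:
  [35, -28, -1, -15, 24] -> [24, -15, -1, -28, 35] -> [24, -15, -1, -28, 35] -> [24, -28]
  [-14, -49, 6, -27] -> [-27, 6, -49, -14] -> [-27, 6, -49, -14] -> [6, -14]
  [14, -42, -39, 22, 6, -16, -6, 3, 6, -49] -> [-49, 6, 3, -6, -16, 6, 22, -39, -42, 14] -> [-49, 6, 3, -6, -16, 22, -39, -42, 14] -> [6, -6, -16, 22, -42, 14]
  [34, -49, -49, -34, 26] -> [26, -34, -49, -49, 34] -> [26, -34, -49, 34] -> [26, -34, 34]
  [5, -39, -20] -> [-20, -39, 5] -> [-20, -39, 5] -> [-20]
  [-26, -1, 27, -39, -21, 3, 32, -13] -> [-13, 32, 3, -21, -39, 27, -1, -26] -> [-13, 32, 3, -21, -39, 27, -1, -26] -> [32, -26]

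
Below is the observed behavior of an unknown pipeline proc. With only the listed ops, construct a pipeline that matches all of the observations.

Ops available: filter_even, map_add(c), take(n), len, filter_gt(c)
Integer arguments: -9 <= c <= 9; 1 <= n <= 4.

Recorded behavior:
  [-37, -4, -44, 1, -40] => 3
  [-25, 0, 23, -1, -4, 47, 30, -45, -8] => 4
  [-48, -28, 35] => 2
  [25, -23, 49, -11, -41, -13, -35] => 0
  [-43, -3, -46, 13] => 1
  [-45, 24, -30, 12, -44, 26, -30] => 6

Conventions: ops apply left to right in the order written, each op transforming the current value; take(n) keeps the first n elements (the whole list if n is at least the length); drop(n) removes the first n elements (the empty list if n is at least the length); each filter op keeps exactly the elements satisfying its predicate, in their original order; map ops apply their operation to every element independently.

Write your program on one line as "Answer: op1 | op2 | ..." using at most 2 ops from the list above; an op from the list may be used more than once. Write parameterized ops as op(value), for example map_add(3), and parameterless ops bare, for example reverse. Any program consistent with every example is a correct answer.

filter_even | len

Check, running the answer program on each example:
  [-37, -4, -44, 1, -40] -> [-4, -44, -40] -> 3
  [-25, 0, 23, -1, -4, 47, 30, -45, -8] -> [0, -4, 30, -8] -> 4
  [-48, -28, 35] -> [-48, -28] -> 2
  [25, -23, 49, -11, -41, -13, -35] -> [] -> 0
  [-43, -3, -46, 13] -> [-46] -> 1
  [-45, 24, -30, 12, -44, 26, -30] -> [24, -30, 12, -44, 26, -30] -> 6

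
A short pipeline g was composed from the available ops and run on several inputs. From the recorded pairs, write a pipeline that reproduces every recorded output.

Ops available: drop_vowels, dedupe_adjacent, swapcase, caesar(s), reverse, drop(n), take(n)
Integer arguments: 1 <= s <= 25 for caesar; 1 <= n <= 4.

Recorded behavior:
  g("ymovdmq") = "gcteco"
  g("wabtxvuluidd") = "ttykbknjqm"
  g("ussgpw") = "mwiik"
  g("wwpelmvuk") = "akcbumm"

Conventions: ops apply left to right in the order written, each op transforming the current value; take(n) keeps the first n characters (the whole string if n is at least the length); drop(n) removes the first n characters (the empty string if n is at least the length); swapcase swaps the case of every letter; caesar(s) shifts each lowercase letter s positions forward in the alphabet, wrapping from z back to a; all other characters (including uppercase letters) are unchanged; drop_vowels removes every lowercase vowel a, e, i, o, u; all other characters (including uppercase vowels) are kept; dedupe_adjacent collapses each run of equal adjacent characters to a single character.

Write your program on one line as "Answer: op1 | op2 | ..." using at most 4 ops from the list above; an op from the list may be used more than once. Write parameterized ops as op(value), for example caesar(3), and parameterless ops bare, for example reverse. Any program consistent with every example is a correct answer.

caesar(25) | drop_vowels | caesar(17) | reverse

Check, running the answer program on each example:
  "ymovdmq" -> "xlnuclp" -> "xlnclp" -> "ocetcg" -> "gcteco"
  "wabtxvuluidd" -> "vzaswutkthcc" -> "vzswtkthcc" -> "mqjnkbkytt" -> "ttykbknjqm"
  "ussgpw" -> "trrfov" -> "trrfv" -> "kiiwm" -> "mwiik"
  "wwpelmvuk" -> "vvodklutj" -> "vvdkltj" -> "mmubcka" -> "akcbumm"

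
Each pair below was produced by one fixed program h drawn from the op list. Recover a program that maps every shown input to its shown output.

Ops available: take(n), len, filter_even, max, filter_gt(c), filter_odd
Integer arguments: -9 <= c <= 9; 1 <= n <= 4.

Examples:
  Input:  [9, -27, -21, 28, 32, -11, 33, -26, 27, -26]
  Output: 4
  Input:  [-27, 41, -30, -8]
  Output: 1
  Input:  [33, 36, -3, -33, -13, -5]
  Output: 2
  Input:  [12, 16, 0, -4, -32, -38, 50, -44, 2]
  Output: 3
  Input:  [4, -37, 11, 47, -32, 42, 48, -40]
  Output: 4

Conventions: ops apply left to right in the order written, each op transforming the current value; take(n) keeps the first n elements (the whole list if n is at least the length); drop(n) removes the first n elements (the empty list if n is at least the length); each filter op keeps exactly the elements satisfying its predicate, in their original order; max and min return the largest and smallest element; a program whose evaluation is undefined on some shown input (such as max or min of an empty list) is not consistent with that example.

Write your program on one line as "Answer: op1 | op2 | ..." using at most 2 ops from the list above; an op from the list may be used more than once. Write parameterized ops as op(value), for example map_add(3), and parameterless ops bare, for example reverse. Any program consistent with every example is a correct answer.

filter_gt(9) | len

Check, running the answer program on each example:
  [9, -27, -21, 28, 32, -11, 33, -26, 27, -26] -> [28, 32, 33, 27] -> 4
  [-27, 41, -30, -8] -> [41] -> 1
  [33, 36, -3, -33, -13, -5] -> [33, 36] -> 2
  [12, 16, 0, -4, -32, -38, 50, -44, 2] -> [12, 16, 50] -> 3
  [4, -37, 11, 47, -32, 42, 48, -40] -> [11, 47, 42, 48] -> 4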